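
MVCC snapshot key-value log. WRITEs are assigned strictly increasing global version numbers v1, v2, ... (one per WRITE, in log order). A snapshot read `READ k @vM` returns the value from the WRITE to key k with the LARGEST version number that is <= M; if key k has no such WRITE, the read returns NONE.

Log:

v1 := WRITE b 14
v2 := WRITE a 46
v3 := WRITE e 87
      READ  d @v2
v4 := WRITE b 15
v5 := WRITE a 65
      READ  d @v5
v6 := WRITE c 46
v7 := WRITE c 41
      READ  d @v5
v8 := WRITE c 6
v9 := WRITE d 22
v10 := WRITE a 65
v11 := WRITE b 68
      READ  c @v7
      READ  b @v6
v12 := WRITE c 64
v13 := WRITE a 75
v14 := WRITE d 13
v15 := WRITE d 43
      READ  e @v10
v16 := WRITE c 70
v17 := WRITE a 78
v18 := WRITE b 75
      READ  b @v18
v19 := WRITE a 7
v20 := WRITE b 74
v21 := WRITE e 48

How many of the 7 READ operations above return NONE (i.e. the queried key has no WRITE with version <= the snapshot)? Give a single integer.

v1: WRITE b=14  (b history now [(1, 14)])
v2: WRITE a=46  (a history now [(2, 46)])
v3: WRITE e=87  (e history now [(3, 87)])
READ d @v2: history=[] -> no version <= 2 -> NONE
v4: WRITE b=15  (b history now [(1, 14), (4, 15)])
v5: WRITE a=65  (a history now [(2, 46), (5, 65)])
READ d @v5: history=[] -> no version <= 5 -> NONE
v6: WRITE c=46  (c history now [(6, 46)])
v7: WRITE c=41  (c history now [(6, 46), (7, 41)])
READ d @v5: history=[] -> no version <= 5 -> NONE
v8: WRITE c=6  (c history now [(6, 46), (7, 41), (8, 6)])
v9: WRITE d=22  (d history now [(9, 22)])
v10: WRITE a=65  (a history now [(2, 46), (5, 65), (10, 65)])
v11: WRITE b=68  (b history now [(1, 14), (4, 15), (11, 68)])
READ c @v7: history=[(6, 46), (7, 41), (8, 6)] -> pick v7 -> 41
READ b @v6: history=[(1, 14), (4, 15), (11, 68)] -> pick v4 -> 15
v12: WRITE c=64  (c history now [(6, 46), (7, 41), (8, 6), (12, 64)])
v13: WRITE a=75  (a history now [(2, 46), (5, 65), (10, 65), (13, 75)])
v14: WRITE d=13  (d history now [(9, 22), (14, 13)])
v15: WRITE d=43  (d history now [(9, 22), (14, 13), (15, 43)])
READ e @v10: history=[(3, 87)] -> pick v3 -> 87
v16: WRITE c=70  (c history now [(6, 46), (7, 41), (8, 6), (12, 64), (16, 70)])
v17: WRITE a=78  (a history now [(2, 46), (5, 65), (10, 65), (13, 75), (17, 78)])
v18: WRITE b=75  (b history now [(1, 14), (4, 15), (11, 68), (18, 75)])
READ b @v18: history=[(1, 14), (4, 15), (11, 68), (18, 75)] -> pick v18 -> 75
v19: WRITE a=7  (a history now [(2, 46), (5, 65), (10, 65), (13, 75), (17, 78), (19, 7)])
v20: WRITE b=74  (b history now [(1, 14), (4, 15), (11, 68), (18, 75), (20, 74)])
v21: WRITE e=48  (e history now [(3, 87), (21, 48)])
Read results in order: ['NONE', 'NONE', 'NONE', '41', '15', '87', '75']
NONE count = 3

Answer: 3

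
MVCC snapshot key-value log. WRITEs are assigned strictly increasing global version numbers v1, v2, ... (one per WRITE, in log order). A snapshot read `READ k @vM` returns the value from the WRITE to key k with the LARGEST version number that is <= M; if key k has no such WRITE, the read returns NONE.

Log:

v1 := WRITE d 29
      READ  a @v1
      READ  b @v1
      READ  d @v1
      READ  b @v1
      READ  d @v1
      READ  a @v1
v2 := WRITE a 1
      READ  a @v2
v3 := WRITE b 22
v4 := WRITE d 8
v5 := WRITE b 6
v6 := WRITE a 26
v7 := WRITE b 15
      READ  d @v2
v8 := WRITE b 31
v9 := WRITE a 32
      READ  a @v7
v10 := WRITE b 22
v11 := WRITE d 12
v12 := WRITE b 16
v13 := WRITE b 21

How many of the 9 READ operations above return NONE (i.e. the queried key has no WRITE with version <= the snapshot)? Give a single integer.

v1: WRITE d=29  (d history now [(1, 29)])
READ a @v1: history=[] -> no version <= 1 -> NONE
READ b @v1: history=[] -> no version <= 1 -> NONE
READ d @v1: history=[(1, 29)] -> pick v1 -> 29
READ b @v1: history=[] -> no version <= 1 -> NONE
READ d @v1: history=[(1, 29)] -> pick v1 -> 29
READ a @v1: history=[] -> no version <= 1 -> NONE
v2: WRITE a=1  (a history now [(2, 1)])
READ a @v2: history=[(2, 1)] -> pick v2 -> 1
v3: WRITE b=22  (b history now [(3, 22)])
v4: WRITE d=8  (d history now [(1, 29), (4, 8)])
v5: WRITE b=6  (b history now [(3, 22), (5, 6)])
v6: WRITE a=26  (a history now [(2, 1), (6, 26)])
v7: WRITE b=15  (b history now [(3, 22), (5, 6), (7, 15)])
READ d @v2: history=[(1, 29), (4, 8)] -> pick v1 -> 29
v8: WRITE b=31  (b history now [(3, 22), (5, 6), (7, 15), (8, 31)])
v9: WRITE a=32  (a history now [(2, 1), (6, 26), (9, 32)])
READ a @v7: history=[(2, 1), (6, 26), (9, 32)] -> pick v6 -> 26
v10: WRITE b=22  (b history now [(3, 22), (5, 6), (7, 15), (8, 31), (10, 22)])
v11: WRITE d=12  (d history now [(1, 29), (4, 8), (11, 12)])
v12: WRITE b=16  (b history now [(3, 22), (5, 6), (7, 15), (8, 31), (10, 22), (12, 16)])
v13: WRITE b=21  (b history now [(3, 22), (5, 6), (7, 15), (8, 31), (10, 22), (12, 16), (13, 21)])
Read results in order: ['NONE', 'NONE', '29', 'NONE', '29', 'NONE', '1', '29', '26']
NONE count = 4

Answer: 4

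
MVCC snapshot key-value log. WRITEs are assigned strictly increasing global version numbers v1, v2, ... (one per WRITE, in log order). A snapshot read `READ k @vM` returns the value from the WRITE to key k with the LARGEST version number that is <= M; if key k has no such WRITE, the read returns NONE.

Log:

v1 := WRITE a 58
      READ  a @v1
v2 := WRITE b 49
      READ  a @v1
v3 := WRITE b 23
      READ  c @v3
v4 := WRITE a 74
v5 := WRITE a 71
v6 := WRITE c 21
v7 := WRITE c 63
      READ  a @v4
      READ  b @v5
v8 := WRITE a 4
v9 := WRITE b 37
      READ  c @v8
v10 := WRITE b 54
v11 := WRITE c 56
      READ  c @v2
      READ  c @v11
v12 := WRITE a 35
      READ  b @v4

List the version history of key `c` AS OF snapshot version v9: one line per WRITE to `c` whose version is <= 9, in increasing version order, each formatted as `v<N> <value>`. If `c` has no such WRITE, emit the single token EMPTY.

Answer: v6 21
v7 63

Derivation:
Scan writes for key=c with version <= 9:
  v1 WRITE a 58 -> skip
  v2 WRITE b 49 -> skip
  v3 WRITE b 23 -> skip
  v4 WRITE a 74 -> skip
  v5 WRITE a 71 -> skip
  v6 WRITE c 21 -> keep
  v7 WRITE c 63 -> keep
  v8 WRITE a 4 -> skip
  v9 WRITE b 37 -> skip
  v10 WRITE b 54 -> skip
  v11 WRITE c 56 -> drop (> snap)
  v12 WRITE a 35 -> skip
Collected: [(6, 21), (7, 63)]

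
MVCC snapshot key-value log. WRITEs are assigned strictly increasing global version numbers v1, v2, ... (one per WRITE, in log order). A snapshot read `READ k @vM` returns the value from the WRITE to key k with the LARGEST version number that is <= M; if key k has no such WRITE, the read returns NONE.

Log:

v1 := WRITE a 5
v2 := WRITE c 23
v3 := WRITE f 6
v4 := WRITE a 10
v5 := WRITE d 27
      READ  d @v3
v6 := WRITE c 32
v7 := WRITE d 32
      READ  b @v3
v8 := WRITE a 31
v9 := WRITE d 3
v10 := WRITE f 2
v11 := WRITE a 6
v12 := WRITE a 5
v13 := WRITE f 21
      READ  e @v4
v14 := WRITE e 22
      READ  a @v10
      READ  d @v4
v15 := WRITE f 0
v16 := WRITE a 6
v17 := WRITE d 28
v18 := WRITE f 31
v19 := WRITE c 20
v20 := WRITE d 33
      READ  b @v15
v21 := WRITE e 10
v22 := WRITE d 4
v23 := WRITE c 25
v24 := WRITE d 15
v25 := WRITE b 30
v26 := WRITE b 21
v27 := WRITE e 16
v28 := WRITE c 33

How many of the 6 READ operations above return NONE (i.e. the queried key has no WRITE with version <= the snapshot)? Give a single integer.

v1: WRITE a=5  (a history now [(1, 5)])
v2: WRITE c=23  (c history now [(2, 23)])
v3: WRITE f=6  (f history now [(3, 6)])
v4: WRITE a=10  (a history now [(1, 5), (4, 10)])
v5: WRITE d=27  (d history now [(5, 27)])
READ d @v3: history=[(5, 27)] -> no version <= 3 -> NONE
v6: WRITE c=32  (c history now [(2, 23), (6, 32)])
v7: WRITE d=32  (d history now [(5, 27), (7, 32)])
READ b @v3: history=[] -> no version <= 3 -> NONE
v8: WRITE a=31  (a history now [(1, 5), (4, 10), (8, 31)])
v9: WRITE d=3  (d history now [(5, 27), (7, 32), (9, 3)])
v10: WRITE f=2  (f history now [(3, 6), (10, 2)])
v11: WRITE a=6  (a history now [(1, 5), (4, 10), (8, 31), (11, 6)])
v12: WRITE a=5  (a history now [(1, 5), (4, 10), (8, 31), (11, 6), (12, 5)])
v13: WRITE f=21  (f history now [(3, 6), (10, 2), (13, 21)])
READ e @v4: history=[] -> no version <= 4 -> NONE
v14: WRITE e=22  (e history now [(14, 22)])
READ a @v10: history=[(1, 5), (4, 10), (8, 31), (11, 6), (12, 5)] -> pick v8 -> 31
READ d @v4: history=[(5, 27), (7, 32), (9, 3)] -> no version <= 4 -> NONE
v15: WRITE f=0  (f history now [(3, 6), (10, 2), (13, 21), (15, 0)])
v16: WRITE a=6  (a history now [(1, 5), (4, 10), (8, 31), (11, 6), (12, 5), (16, 6)])
v17: WRITE d=28  (d history now [(5, 27), (7, 32), (9, 3), (17, 28)])
v18: WRITE f=31  (f history now [(3, 6), (10, 2), (13, 21), (15, 0), (18, 31)])
v19: WRITE c=20  (c history now [(2, 23), (6, 32), (19, 20)])
v20: WRITE d=33  (d history now [(5, 27), (7, 32), (9, 3), (17, 28), (20, 33)])
READ b @v15: history=[] -> no version <= 15 -> NONE
v21: WRITE e=10  (e history now [(14, 22), (21, 10)])
v22: WRITE d=4  (d history now [(5, 27), (7, 32), (9, 3), (17, 28), (20, 33), (22, 4)])
v23: WRITE c=25  (c history now [(2, 23), (6, 32), (19, 20), (23, 25)])
v24: WRITE d=15  (d history now [(5, 27), (7, 32), (9, 3), (17, 28), (20, 33), (22, 4), (24, 15)])
v25: WRITE b=30  (b history now [(25, 30)])
v26: WRITE b=21  (b history now [(25, 30), (26, 21)])
v27: WRITE e=16  (e history now [(14, 22), (21, 10), (27, 16)])
v28: WRITE c=33  (c history now [(2, 23), (6, 32), (19, 20), (23, 25), (28, 33)])
Read results in order: ['NONE', 'NONE', 'NONE', '31', 'NONE', 'NONE']
NONE count = 5

Answer: 5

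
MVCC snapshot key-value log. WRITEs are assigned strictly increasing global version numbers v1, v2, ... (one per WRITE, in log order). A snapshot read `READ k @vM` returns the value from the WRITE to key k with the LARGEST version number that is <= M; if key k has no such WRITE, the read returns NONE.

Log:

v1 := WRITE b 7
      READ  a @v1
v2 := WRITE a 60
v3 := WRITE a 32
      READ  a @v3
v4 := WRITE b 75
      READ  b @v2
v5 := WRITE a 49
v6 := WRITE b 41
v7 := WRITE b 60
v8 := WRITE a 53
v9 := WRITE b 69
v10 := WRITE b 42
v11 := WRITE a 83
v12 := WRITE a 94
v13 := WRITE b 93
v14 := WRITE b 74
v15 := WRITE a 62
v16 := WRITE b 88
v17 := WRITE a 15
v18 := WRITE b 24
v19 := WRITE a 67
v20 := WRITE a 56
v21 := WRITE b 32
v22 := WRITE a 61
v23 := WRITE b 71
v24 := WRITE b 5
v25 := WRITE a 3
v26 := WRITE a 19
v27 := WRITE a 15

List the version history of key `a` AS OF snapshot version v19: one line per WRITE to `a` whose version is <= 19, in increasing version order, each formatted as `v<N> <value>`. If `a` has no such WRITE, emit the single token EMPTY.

Scan writes for key=a with version <= 19:
  v1 WRITE b 7 -> skip
  v2 WRITE a 60 -> keep
  v3 WRITE a 32 -> keep
  v4 WRITE b 75 -> skip
  v5 WRITE a 49 -> keep
  v6 WRITE b 41 -> skip
  v7 WRITE b 60 -> skip
  v8 WRITE a 53 -> keep
  v9 WRITE b 69 -> skip
  v10 WRITE b 42 -> skip
  v11 WRITE a 83 -> keep
  v12 WRITE a 94 -> keep
  v13 WRITE b 93 -> skip
  v14 WRITE b 74 -> skip
  v15 WRITE a 62 -> keep
  v16 WRITE b 88 -> skip
  v17 WRITE a 15 -> keep
  v18 WRITE b 24 -> skip
  v19 WRITE a 67 -> keep
  v20 WRITE a 56 -> drop (> snap)
  v21 WRITE b 32 -> skip
  v22 WRITE a 61 -> drop (> snap)
  v23 WRITE b 71 -> skip
  v24 WRITE b 5 -> skip
  v25 WRITE a 3 -> drop (> snap)
  v26 WRITE a 19 -> drop (> snap)
  v27 WRITE a 15 -> drop (> snap)
Collected: [(2, 60), (3, 32), (5, 49), (8, 53), (11, 83), (12, 94), (15, 62), (17, 15), (19, 67)]

Answer: v2 60
v3 32
v5 49
v8 53
v11 83
v12 94
v15 62
v17 15
v19 67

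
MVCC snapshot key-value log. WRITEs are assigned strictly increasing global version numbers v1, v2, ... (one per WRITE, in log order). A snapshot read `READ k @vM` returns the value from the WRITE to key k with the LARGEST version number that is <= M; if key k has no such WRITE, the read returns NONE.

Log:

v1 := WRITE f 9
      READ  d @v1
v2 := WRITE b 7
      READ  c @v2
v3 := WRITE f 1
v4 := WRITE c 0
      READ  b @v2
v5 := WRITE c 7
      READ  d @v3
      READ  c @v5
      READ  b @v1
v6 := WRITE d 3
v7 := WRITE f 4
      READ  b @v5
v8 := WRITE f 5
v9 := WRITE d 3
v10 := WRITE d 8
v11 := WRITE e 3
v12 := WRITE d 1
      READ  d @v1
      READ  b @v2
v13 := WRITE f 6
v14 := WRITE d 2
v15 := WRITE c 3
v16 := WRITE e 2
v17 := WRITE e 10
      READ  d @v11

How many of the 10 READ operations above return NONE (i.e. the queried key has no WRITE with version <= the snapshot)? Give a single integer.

v1: WRITE f=9  (f history now [(1, 9)])
READ d @v1: history=[] -> no version <= 1 -> NONE
v2: WRITE b=7  (b history now [(2, 7)])
READ c @v2: history=[] -> no version <= 2 -> NONE
v3: WRITE f=1  (f history now [(1, 9), (3, 1)])
v4: WRITE c=0  (c history now [(4, 0)])
READ b @v2: history=[(2, 7)] -> pick v2 -> 7
v5: WRITE c=7  (c history now [(4, 0), (5, 7)])
READ d @v3: history=[] -> no version <= 3 -> NONE
READ c @v5: history=[(4, 0), (5, 7)] -> pick v5 -> 7
READ b @v1: history=[(2, 7)] -> no version <= 1 -> NONE
v6: WRITE d=3  (d history now [(6, 3)])
v7: WRITE f=4  (f history now [(1, 9), (3, 1), (7, 4)])
READ b @v5: history=[(2, 7)] -> pick v2 -> 7
v8: WRITE f=5  (f history now [(1, 9), (3, 1), (7, 4), (8, 5)])
v9: WRITE d=3  (d history now [(6, 3), (9, 3)])
v10: WRITE d=8  (d history now [(6, 3), (9, 3), (10, 8)])
v11: WRITE e=3  (e history now [(11, 3)])
v12: WRITE d=1  (d history now [(6, 3), (9, 3), (10, 8), (12, 1)])
READ d @v1: history=[(6, 3), (9, 3), (10, 8), (12, 1)] -> no version <= 1 -> NONE
READ b @v2: history=[(2, 7)] -> pick v2 -> 7
v13: WRITE f=6  (f history now [(1, 9), (3, 1), (7, 4), (8, 5), (13, 6)])
v14: WRITE d=2  (d history now [(6, 3), (9, 3), (10, 8), (12, 1), (14, 2)])
v15: WRITE c=3  (c history now [(4, 0), (5, 7), (15, 3)])
v16: WRITE e=2  (e history now [(11, 3), (16, 2)])
v17: WRITE e=10  (e history now [(11, 3), (16, 2), (17, 10)])
READ d @v11: history=[(6, 3), (9, 3), (10, 8), (12, 1), (14, 2)] -> pick v10 -> 8
Read results in order: ['NONE', 'NONE', '7', 'NONE', '7', 'NONE', '7', 'NONE', '7', '8']
NONE count = 5

Answer: 5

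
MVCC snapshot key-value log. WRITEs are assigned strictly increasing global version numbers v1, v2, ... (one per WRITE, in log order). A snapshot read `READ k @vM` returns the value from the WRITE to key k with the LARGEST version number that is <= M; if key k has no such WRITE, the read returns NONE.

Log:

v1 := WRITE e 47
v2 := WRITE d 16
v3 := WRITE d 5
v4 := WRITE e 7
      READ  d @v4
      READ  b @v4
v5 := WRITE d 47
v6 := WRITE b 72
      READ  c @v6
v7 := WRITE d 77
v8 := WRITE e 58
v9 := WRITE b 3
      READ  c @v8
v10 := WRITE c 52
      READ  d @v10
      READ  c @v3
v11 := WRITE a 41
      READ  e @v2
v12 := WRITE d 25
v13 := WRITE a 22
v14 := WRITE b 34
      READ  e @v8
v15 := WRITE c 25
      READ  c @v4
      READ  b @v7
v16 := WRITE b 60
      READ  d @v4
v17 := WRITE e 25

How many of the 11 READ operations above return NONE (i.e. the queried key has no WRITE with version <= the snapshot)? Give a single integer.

Answer: 5

Derivation:
v1: WRITE e=47  (e history now [(1, 47)])
v2: WRITE d=16  (d history now [(2, 16)])
v3: WRITE d=5  (d history now [(2, 16), (3, 5)])
v4: WRITE e=7  (e history now [(1, 47), (4, 7)])
READ d @v4: history=[(2, 16), (3, 5)] -> pick v3 -> 5
READ b @v4: history=[] -> no version <= 4 -> NONE
v5: WRITE d=47  (d history now [(2, 16), (3, 5), (5, 47)])
v6: WRITE b=72  (b history now [(6, 72)])
READ c @v6: history=[] -> no version <= 6 -> NONE
v7: WRITE d=77  (d history now [(2, 16), (3, 5), (5, 47), (7, 77)])
v8: WRITE e=58  (e history now [(1, 47), (4, 7), (8, 58)])
v9: WRITE b=3  (b history now [(6, 72), (9, 3)])
READ c @v8: history=[] -> no version <= 8 -> NONE
v10: WRITE c=52  (c history now [(10, 52)])
READ d @v10: history=[(2, 16), (3, 5), (5, 47), (7, 77)] -> pick v7 -> 77
READ c @v3: history=[(10, 52)] -> no version <= 3 -> NONE
v11: WRITE a=41  (a history now [(11, 41)])
READ e @v2: history=[(1, 47), (4, 7), (8, 58)] -> pick v1 -> 47
v12: WRITE d=25  (d history now [(2, 16), (3, 5), (5, 47), (7, 77), (12, 25)])
v13: WRITE a=22  (a history now [(11, 41), (13, 22)])
v14: WRITE b=34  (b history now [(6, 72), (9, 3), (14, 34)])
READ e @v8: history=[(1, 47), (4, 7), (8, 58)] -> pick v8 -> 58
v15: WRITE c=25  (c history now [(10, 52), (15, 25)])
READ c @v4: history=[(10, 52), (15, 25)] -> no version <= 4 -> NONE
READ b @v7: history=[(6, 72), (9, 3), (14, 34)] -> pick v6 -> 72
v16: WRITE b=60  (b history now [(6, 72), (9, 3), (14, 34), (16, 60)])
READ d @v4: history=[(2, 16), (3, 5), (5, 47), (7, 77), (12, 25)] -> pick v3 -> 5
v17: WRITE e=25  (e history now [(1, 47), (4, 7), (8, 58), (17, 25)])
Read results in order: ['5', 'NONE', 'NONE', 'NONE', '77', 'NONE', '47', '58', 'NONE', '72', '5']
NONE count = 5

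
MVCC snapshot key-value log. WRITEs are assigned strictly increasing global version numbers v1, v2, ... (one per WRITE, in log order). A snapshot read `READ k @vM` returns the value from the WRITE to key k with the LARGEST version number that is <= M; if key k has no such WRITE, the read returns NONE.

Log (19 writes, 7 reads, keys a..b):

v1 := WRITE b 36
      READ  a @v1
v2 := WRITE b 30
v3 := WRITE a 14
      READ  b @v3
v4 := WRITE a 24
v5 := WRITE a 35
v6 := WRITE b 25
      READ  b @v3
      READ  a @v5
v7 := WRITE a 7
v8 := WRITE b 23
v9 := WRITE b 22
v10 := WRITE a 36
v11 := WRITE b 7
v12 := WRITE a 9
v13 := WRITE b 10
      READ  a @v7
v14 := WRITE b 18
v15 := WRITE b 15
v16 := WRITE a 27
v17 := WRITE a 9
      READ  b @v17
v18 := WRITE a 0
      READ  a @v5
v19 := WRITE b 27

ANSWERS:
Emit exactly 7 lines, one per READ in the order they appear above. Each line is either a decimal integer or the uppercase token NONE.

v1: WRITE b=36  (b history now [(1, 36)])
READ a @v1: history=[] -> no version <= 1 -> NONE
v2: WRITE b=30  (b history now [(1, 36), (2, 30)])
v3: WRITE a=14  (a history now [(3, 14)])
READ b @v3: history=[(1, 36), (2, 30)] -> pick v2 -> 30
v4: WRITE a=24  (a history now [(3, 14), (4, 24)])
v5: WRITE a=35  (a history now [(3, 14), (4, 24), (5, 35)])
v6: WRITE b=25  (b history now [(1, 36), (2, 30), (6, 25)])
READ b @v3: history=[(1, 36), (2, 30), (6, 25)] -> pick v2 -> 30
READ a @v5: history=[(3, 14), (4, 24), (5, 35)] -> pick v5 -> 35
v7: WRITE a=7  (a history now [(3, 14), (4, 24), (5, 35), (7, 7)])
v8: WRITE b=23  (b history now [(1, 36), (2, 30), (6, 25), (8, 23)])
v9: WRITE b=22  (b history now [(1, 36), (2, 30), (6, 25), (8, 23), (9, 22)])
v10: WRITE a=36  (a history now [(3, 14), (4, 24), (5, 35), (7, 7), (10, 36)])
v11: WRITE b=7  (b history now [(1, 36), (2, 30), (6, 25), (8, 23), (9, 22), (11, 7)])
v12: WRITE a=9  (a history now [(3, 14), (4, 24), (5, 35), (7, 7), (10, 36), (12, 9)])
v13: WRITE b=10  (b history now [(1, 36), (2, 30), (6, 25), (8, 23), (9, 22), (11, 7), (13, 10)])
READ a @v7: history=[(3, 14), (4, 24), (5, 35), (7, 7), (10, 36), (12, 9)] -> pick v7 -> 7
v14: WRITE b=18  (b history now [(1, 36), (2, 30), (6, 25), (8, 23), (9, 22), (11, 7), (13, 10), (14, 18)])
v15: WRITE b=15  (b history now [(1, 36), (2, 30), (6, 25), (8, 23), (9, 22), (11, 7), (13, 10), (14, 18), (15, 15)])
v16: WRITE a=27  (a history now [(3, 14), (4, 24), (5, 35), (7, 7), (10, 36), (12, 9), (16, 27)])
v17: WRITE a=9  (a history now [(3, 14), (4, 24), (5, 35), (7, 7), (10, 36), (12, 9), (16, 27), (17, 9)])
READ b @v17: history=[(1, 36), (2, 30), (6, 25), (8, 23), (9, 22), (11, 7), (13, 10), (14, 18), (15, 15)] -> pick v15 -> 15
v18: WRITE a=0  (a history now [(3, 14), (4, 24), (5, 35), (7, 7), (10, 36), (12, 9), (16, 27), (17, 9), (18, 0)])
READ a @v5: history=[(3, 14), (4, 24), (5, 35), (7, 7), (10, 36), (12, 9), (16, 27), (17, 9), (18, 0)] -> pick v5 -> 35
v19: WRITE b=27  (b history now [(1, 36), (2, 30), (6, 25), (8, 23), (9, 22), (11, 7), (13, 10), (14, 18), (15, 15), (19, 27)])

Answer: NONE
30
30
35
7
15
35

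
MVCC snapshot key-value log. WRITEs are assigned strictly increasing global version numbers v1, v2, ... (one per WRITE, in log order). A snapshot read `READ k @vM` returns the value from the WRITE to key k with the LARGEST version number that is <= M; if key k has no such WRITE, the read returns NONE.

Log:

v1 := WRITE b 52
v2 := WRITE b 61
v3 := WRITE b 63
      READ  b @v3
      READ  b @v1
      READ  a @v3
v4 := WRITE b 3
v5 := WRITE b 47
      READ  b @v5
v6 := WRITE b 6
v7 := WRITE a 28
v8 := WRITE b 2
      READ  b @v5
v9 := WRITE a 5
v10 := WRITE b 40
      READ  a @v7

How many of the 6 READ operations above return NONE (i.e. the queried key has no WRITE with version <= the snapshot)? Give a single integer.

Answer: 1

Derivation:
v1: WRITE b=52  (b history now [(1, 52)])
v2: WRITE b=61  (b history now [(1, 52), (2, 61)])
v3: WRITE b=63  (b history now [(1, 52), (2, 61), (3, 63)])
READ b @v3: history=[(1, 52), (2, 61), (3, 63)] -> pick v3 -> 63
READ b @v1: history=[(1, 52), (2, 61), (3, 63)] -> pick v1 -> 52
READ a @v3: history=[] -> no version <= 3 -> NONE
v4: WRITE b=3  (b history now [(1, 52), (2, 61), (3, 63), (4, 3)])
v5: WRITE b=47  (b history now [(1, 52), (2, 61), (3, 63), (4, 3), (5, 47)])
READ b @v5: history=[(1, 52), (2, 61), (3, 63), (4, 3), (5, 47)] -> pick v5 -> 47
v6: WRITE b=6  (b history now [(1, 52), (2, 61), (3, 63), (4, 3), (5, 47), (6, 6)])
v7: WRITE a=28  (a history now [(7, 28)])
v8: WRITE b=2  (b history now [(1, 52), (2, 61), (3, 63), (4, 3), (5, 47), (6, 6), (8, 2)])
READ b @v5: history=[(1, 52), (2, 61), (3, 63), (4, 3), (5, 47), (6, 6), (8, 2)] -> pick v5 -> 47
v9: WRITE a=5  (a history now [(7, 28), (9, 5)])
v10: WRITE b=40  (b history now [(1, 52), (2, 61), (3, 63), (4, 3), (5, 47), (6, 6), (8, 2), (10, 40)])
READ a @v7: history=[(7, 28), (9, 5)] -> pick v7 -> 28
Read results in order: ['63', '52', 'NONE', '47', '47', '28']
NONE count = 1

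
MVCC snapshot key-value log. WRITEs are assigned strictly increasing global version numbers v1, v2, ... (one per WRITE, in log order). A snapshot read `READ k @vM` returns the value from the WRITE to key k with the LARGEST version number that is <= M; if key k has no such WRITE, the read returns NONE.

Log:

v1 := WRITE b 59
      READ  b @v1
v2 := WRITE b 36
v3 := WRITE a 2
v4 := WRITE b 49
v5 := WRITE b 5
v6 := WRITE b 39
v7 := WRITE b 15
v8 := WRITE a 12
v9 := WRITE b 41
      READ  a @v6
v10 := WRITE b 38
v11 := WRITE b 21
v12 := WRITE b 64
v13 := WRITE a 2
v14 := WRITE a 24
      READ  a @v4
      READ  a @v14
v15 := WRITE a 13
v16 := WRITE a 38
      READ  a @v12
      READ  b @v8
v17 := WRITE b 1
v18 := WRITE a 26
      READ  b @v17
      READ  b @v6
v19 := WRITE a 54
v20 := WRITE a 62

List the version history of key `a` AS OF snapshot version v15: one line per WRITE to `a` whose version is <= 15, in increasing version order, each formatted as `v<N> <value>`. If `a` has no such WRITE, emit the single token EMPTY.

Answer: v3 2
v8 12
v13 2
v14 24
v15 13

Derivation:
Scan writes for key=a with version <= 15:
  v1 WRITE b 59 -> skip
  v2 WRITE b 36 -> skip
  v3 WRITE a 2 -> keep
  v4 WRITE b 49 -> skip
  v5 WRITE b 5 -> skip
  v6 WRITE b 39 -> skip
  v7 WRITE b 15 -> skip
  v8 WRITE a 12 -> keep
  v9 WRITE b 41 -> skip
  v10 WRITE b 38 -> skip
  v11 WRITE b 21 -> skip
  v12 WRITE b 64 -> skip
  v13 WRITE a 2 -> keep
  v14 WRITE a 24 -> keep
  v15 WRITE a 13 -> keep
  v16 WRITE a 38 -> drop (> snap)
  v17 WRITE b 1 -> skip
  v18 WRITE a 26 -> drop (> snap)
  v19 WRITE a 54 -> drop (> snap)
  v20 WRITE a 62 -> drop (> snap)
Collected: [(3, 2), (8, 12), (13, 2), (14, 24), (15, 13)]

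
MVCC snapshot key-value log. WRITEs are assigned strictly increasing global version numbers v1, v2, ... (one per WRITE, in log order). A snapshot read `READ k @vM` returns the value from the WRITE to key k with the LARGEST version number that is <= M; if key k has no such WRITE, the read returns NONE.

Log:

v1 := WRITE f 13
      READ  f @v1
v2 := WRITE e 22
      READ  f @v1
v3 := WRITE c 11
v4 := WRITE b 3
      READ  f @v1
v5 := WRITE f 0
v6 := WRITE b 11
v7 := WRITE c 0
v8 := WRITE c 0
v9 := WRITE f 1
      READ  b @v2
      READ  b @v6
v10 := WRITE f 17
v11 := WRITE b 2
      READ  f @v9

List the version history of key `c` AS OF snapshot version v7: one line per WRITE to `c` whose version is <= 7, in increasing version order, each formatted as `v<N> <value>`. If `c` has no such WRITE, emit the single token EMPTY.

Scan writes for key=c with version <= 7:
  v1 WRITE f 13 -> skip
  v2 WRITE e 22 -> skip
  v3 WRITE c 11 -> keep
  v4 WRITE b 3 -> skip
  v5 WRITE f 0 -> skip
  v6 WRITE b 11 -> skip
  v7 WRITE c 0 -> keep
  v8 WRITE c 0 -> drop (> snap)
  v9 WRITE f 1 -> skip
  v10 WRITE f 17 -> skip
  v11 WRITE b 2 -> skip
Collected: [(3, 11), (7, 0)]

Answer: v3 11
v7 0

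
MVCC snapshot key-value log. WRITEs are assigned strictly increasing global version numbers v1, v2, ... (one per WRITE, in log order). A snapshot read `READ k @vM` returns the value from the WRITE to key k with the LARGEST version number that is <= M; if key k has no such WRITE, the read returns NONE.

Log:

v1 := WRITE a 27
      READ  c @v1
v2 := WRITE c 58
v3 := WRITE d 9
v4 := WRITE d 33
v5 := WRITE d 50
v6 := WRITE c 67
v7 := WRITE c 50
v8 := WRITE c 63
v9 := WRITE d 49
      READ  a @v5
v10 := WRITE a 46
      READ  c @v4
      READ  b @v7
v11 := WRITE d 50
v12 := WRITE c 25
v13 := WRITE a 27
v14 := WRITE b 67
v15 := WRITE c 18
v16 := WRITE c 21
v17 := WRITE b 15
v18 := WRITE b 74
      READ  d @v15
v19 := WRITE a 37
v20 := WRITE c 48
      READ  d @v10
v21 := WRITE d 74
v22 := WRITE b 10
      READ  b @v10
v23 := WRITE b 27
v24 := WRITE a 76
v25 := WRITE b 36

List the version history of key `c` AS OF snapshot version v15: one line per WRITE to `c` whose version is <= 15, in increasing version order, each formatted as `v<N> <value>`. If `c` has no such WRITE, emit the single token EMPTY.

Scan writes for key=c with version <= 15:
  v1 WRITE a 27 -> skip
  v2 WRITE c 58 -> keep
  v3 WRITE d 9 -> skip
  v4 WRITE d 33 -> skip
  v5 WRITE d 50 -> skip
  v6 WRITE c 67 -> keep
  v7 WRITE c 50 -> keep
  v8 WRITE c 63 -> keep
  v9 WRITE d 49 -> skip
  v10 WRITE a 46 -> skip
  v11 WRITE d 50 -> skip
  v12 WRITE c 25 -> keep
  v13 WRITE a 27 -> skip
  v14 WRITE b 67 -> skip
  v15 WRITE c 18 -> keep
  v16 WRITE c 21 -> drop (> snap)
  v17 WRITE b 15 -> skip
  v18 WRITE b 74 -> skip
  v19 WRITE a 37 -> skip
  v20 WRITE c 48 -> drop (> snap)
  v21 WRITE d 74 -> skip
  v22 WRITE b 10 -> skip
  v23 WRITE b 27 -> skip
  v24 WRITE a 76 -> skip
  v25 WRITE b 36 -> skip
Collected: [(2, 58), (6, 67), (7, 50), (8, 63), (12, 25), (15, 18)]

Answer: v2 58
v6 67
v7 50
v8 63
v12 25
v15 18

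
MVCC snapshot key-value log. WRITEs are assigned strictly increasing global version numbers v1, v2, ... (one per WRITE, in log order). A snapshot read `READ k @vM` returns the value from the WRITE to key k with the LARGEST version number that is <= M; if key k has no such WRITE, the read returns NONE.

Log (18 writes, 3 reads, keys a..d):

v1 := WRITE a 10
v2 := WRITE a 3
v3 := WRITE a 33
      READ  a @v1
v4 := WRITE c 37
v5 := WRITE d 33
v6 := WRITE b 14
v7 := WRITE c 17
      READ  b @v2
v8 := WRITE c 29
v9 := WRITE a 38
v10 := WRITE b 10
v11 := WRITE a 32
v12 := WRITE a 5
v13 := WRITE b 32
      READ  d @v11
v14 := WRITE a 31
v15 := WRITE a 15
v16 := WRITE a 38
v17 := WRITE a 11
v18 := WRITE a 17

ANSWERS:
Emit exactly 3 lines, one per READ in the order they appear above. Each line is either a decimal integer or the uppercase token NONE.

v1: WRITE a=10  (a history now [(1, 10)])
v2: WRITE a=3  (a history now [(1, 10), (2, 3)])
v3: WRITE a=33  (a history now [(1, 10), (2, 3), (3, 33)])
READ a @v1: history=[(1, 10), (2, 3), (3, 33)] -> pick v1 -> 10
v4: WRITE c=37  (c history now [(4, 37)])
v5: WRITE d=33  (d history now [(5, 33)])
v6: WRITE b=14  (b history now [(6, 14)])
v7: WRITE c=17  (c history now [(4, 37), (7, 17)])
READ b @v2: history=[(6, 14)] -> no version <= 2 -> NONE
v8: WRITE c=29  (c history now [(4, 37), (7, 17), (8, 29)])
v9: WRITE a=38  (a history now [(1, 10), (2, 3), (3, 33), (9, 38)])
v10: WRITE b=10  (b history now [(6, 14), (10, 10)])
v11: WRITE a=32  (a history now [(1, 10), (2, 3), (3, 33), (9, 38), (11, 32)])
v12: WRITE a=5  (a history now [(1, 10), (2, 3), (3, 33), (9, 38), (11, 32), (12, 5)])
v13: WRITE b=32  (b history now [(6, 14), (10, 10), (13, 32)])
READ d @v11: history=[(5, 33)] -> pick v5 -> 33
v14: WRITE a=31  (a history now [(1, 10), (2, 3), (3, 33), (9, 38), (11, 32), (12, 5), (14, 31)])
v15: WRITE a=15  (a history now [(1, 10), (2, 3), (3, 33), (9, 38), (11, 32), (12, 5), (14, 31), (15, 15)])
v16: WRITE a=38  (a history now [(1, 10), (2, 3), (3, 33), (9, 38), (11, 32), (12, 5), (14, 31), (15, 15), (16, 38)])
v17: WRITE a=11  (a history now [(1, 10), (2, 3), (3, 33), (9, 38), (11, 32), (12, 5), (14, 31), (15, 15), (16, 38), (17, 11)])
v18: WRITE a=17  (a history now [(1, 10), (2, 3), (3, 33), (9, 38), (11, 32), (12, 5), (14, 31), (15, 15), (16, 38), (17, 11), (18, 17)])

Answer: 10
NONE
33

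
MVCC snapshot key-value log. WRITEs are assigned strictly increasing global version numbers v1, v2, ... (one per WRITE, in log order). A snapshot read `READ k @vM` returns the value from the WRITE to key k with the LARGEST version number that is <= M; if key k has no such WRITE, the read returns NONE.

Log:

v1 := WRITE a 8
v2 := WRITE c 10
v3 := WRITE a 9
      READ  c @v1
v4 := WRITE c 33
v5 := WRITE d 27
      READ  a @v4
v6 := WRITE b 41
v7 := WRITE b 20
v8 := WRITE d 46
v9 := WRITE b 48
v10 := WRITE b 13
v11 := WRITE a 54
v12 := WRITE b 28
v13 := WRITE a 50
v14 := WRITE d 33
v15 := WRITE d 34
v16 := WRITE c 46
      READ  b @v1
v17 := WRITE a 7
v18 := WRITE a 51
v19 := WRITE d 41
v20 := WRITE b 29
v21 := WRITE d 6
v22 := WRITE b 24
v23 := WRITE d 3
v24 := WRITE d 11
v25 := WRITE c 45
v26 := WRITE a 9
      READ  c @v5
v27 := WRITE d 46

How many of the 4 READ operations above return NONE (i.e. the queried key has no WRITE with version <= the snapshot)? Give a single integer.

Answer: 2

Derivation:
v1: WRITE a=8  (a history now [(1, 8)])
v2: WRITE c=10  (c history now [(2, 10)])
v3: WRITE a=9  (a history now [(1, 8), (3, 9)])
READ c @v1: history=[(2, 10)] -> no version <= 1 -> NONE
v4: WRITE c=33  (c history now [(2, 10), (4, 33)])
v5: WRITE d=27  (d history now [(5, 27)])
READ a @v4: history=[(1, 8), (3, 9)] -> pick v3 -> 9
v6: WRITE b=41  (b history now [(6, 41)])
v7: WRITE b=20  (b history now [(6, 41), (7, 20)])
v8: WRITE d=46  (d history now [(5, 27), (8, 46)])
v9: WRITE b=48  (b history now [(6, 41), (7, 20), (9, 48)])
v10: WRITE b=13  (b history now [(6, 41), (7, 20), (9, 48), (10, 13)])
v11: WRITE a=54  (a history now [(1, 8), (3, 9), (11, 54)])
v12: WRITE b=28  (b history now [(6, 41), (7, 20), (9, 48), (10, 13), (12, 28)])
v13: WRITE a=50  (a history now [(1, 8), (3, 9), (11, 54), (13, 50)])
v14: WRITE d=33  (d history now [(5, 27), (8, 46), (14, 33)])
v15: WRITE d=34  (d history now [(5, 27), (8, 46), (14, 33), (15, 34)])
v16: WRITE c=46  (c history now [(2, 10), (4, 33), (16, 46)])
READ b @v1: history=[(6, 41), (7, 20), (9, 48), (10, 13), (12, 28)] -> no version <= 1 -> NONE
v17: WRITE a=7  (a history now [(1, 8), (3, 9), (11, 54), (13, 50), (17, 7)])
v18: WRITE a=51  (a history now [(1, 8), (3, 9), (11, 54), (13, 50), (17, 7), (18, 51)])
v19: WRITE d=41  (d history now [(5, 27), (8, 46), (14, 33), (15, 34), (19, 41)])
v20: WRITE b=29  (b history now [(6, 41), (7, 20), (9, 48), (10, 13), (12, 28), (20, 29)])
v21: WRITE d=6  (d history now [(5, 27), (8, 46), (14, 33), (15, 34), (19, 41), (21, 6)])
v22: WRITE b=24  (b history now [(6, 41), (7, 20), (9, 48), (10, 13), (12, 28), (20, 29), (22, 24)])
v23: WRITE d=3  (d history now [(5, 27), (8, 46), (14, 33), (15, 34), (19, 41), (21, 6), (23, 3)])
v24: WRITE d=11  (d history now [(5, 27), (8, 46), (14, 33), (15, 34), (19, 41), (21, 6), (23, 3), (24, 11)])
v25: WRITE c=45  (c history now [(2, 10), (4, 33), (16, 46), (25, 45)])
v26: WRITE a=9  (a history now [(1, 8), (3, 9), (11, 54), (13, 50), (17, 7), (18, 51), (26, 9)])
READ c @v5: history=[(2, 10), (4, 33), (16, 46), (25, 45)] -> pick v4 -> 33
v27: WRITE d=46  (d history now [(5, 27), (8, 46), (14, 33), (15, 34), (19, 41), (21, 6), (23, 3), (24, 11), (27, 46)])
Read results in order: ['NONE', '9', 'NONE', '33']
NONE count = 2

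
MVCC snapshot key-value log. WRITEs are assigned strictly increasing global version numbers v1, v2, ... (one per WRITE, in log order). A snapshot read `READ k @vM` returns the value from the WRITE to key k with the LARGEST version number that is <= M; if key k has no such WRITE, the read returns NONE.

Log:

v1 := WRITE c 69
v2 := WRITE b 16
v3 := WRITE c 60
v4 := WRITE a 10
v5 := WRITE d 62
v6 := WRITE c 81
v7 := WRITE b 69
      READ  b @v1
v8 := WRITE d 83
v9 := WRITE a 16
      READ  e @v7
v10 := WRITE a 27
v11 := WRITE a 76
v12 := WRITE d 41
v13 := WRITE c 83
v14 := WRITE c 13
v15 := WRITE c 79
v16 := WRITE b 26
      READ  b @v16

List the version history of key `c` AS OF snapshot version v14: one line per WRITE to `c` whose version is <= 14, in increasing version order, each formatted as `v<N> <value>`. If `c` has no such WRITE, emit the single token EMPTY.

Answer: v1 69
v3 60
v6 81
v13 83
v14 13

Derivation:
Scan writes for key=c with version <= 14:
  v1 WRITE c 69 -> keep
  v2 WRITE b 16 -> skip
  v3 WRITE c 60 -> keep
  v4 WRITE a 10 -> skip
  v5 WRITE d 62 -> skip
  v6 WRITE c 81 -> keep
  v7 WRITE b 69 -> skip
  v8 WRITE d 83 -> skip
  v9 WRITE a 16 -> skip
  v10 WRITE a 27 -> skip
  v11 WRITE a 76 -> skip
  v12 WRITE d 41 -> skip
  v13 WRITE c 83 -> keep
  v14 WRITE c 13 -> keep
  v15 WRITE c 79 -> drop (> snap)
  v16 WRITE b 26 -> skip
Collected: [(1, 69), (3, 60), (6, 81), (13, 83), (14, 13)]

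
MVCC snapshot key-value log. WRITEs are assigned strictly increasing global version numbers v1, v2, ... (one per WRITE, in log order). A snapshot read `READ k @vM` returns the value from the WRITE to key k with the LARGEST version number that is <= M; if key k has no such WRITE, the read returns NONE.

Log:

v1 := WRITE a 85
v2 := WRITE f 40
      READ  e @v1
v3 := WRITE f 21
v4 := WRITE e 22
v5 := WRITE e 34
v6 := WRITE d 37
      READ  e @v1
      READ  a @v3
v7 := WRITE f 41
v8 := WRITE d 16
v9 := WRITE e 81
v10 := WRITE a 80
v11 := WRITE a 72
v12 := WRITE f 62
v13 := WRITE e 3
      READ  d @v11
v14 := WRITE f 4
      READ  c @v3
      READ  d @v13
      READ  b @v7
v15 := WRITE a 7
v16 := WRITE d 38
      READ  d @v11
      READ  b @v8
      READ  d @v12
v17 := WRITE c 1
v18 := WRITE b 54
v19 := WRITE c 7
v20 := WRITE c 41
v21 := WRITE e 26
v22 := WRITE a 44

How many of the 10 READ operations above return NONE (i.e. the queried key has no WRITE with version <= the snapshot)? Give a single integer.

v1: WRITE a=85  (a history now [(1, 85)])
v2: WRITE f=40  (f history now [(2, 40)])
READ e @v1: history=[] -> no version <= 1 -> NONE
v3: WRITE f=21  (f history now [(2, 40), (3, 21)])
v4: WRITE e=22  (e history now [(4, 22)])
v5: WRITE e=34  (e history now [(4, 22), (5, 34)])
v6: WRITE d=37  (d history now [(6, 37)])
READ e @v1: history=[(4, 22), (5, 34)] -> no version <= 1 -> NONE
READ a @v3: history=[(1, 85)] -> pick v1 -> 85
v7: WRITE f=41  (f history now [(2, 40), (3, 21), (7, 41)])
v8: WRITE d=16  (d history now [(6, 37), (8, 16)])
v9: WRITE e=81  (e history now [(4, 22), (5, 34), (9, 81)])
v10: WRITE a=80  (a history now [(1, 85), (10, 80)])
v11: WRITE a=72  (a history now [(1, 85), (10, 80), (11, 72)])
v12: WRITE f=62  (f history now [(2, 40), (3, 21), (7, 41), (12, 62)])
v13: WRITE e=3  (e history now [(4, 22), (5, 34), (9, 81), (13, 3)])
READ d @v11: history=[(6, 37), (8, 16)] -> pick v8 -> 16
v14: WRITE f=4  (f history now [(2, 40), (3, 21), (7, 41), (12, 62), (14, 4)])
READ c @v3: history=[] -> no version <= 3 -> NONE
READ d @v13: history=[(6, 37), (8, 16)] -> pick v8 -> 16
READ b @v7: history=[] -> no version <= 7 -> NONE
v15: WRITE a=7  (a history now [(1, 85), (10, 80), (11, 72), (15, 7)])
v16: WRITE d=38  (d history now [(6, 37), (8, 16), (16, 38)])
READ d @v11: history=[(6, 37), (8, 16), (16, 38)] -> pick v8 -> 16
READ b @v8: history=[] -> no version <= 8 -> NONE
READ d @v12: history=[(6, 37), (8, 16), (16, 38)] -> pick v8 -> 16
v17: WRITE c=1  (c history now [(17, 1)])
v18: WRITE b=54  (b history now [(18, 54)])
v19: WRITE c=7  (c history now [(17, 1), (19, 7)])
v20: WRITE c=41  (c history now [(17, 1), (19, 7), (20, 41)])
v21: WRITE e=26  (e history now [(4, 22), (5, 34), (9, 81), (13, 3), (21, 26)])
v22: WRITE a=44  (a history now [(1, 85), (10, 80), (11, 72), (15, 7), (22, 44)])
Read results in order: ['NONE', 'NONE', '85', '16', 'NONE', '16', 'NONE', '16', 'NONE', '16']
NONE count = 5

Answer: 5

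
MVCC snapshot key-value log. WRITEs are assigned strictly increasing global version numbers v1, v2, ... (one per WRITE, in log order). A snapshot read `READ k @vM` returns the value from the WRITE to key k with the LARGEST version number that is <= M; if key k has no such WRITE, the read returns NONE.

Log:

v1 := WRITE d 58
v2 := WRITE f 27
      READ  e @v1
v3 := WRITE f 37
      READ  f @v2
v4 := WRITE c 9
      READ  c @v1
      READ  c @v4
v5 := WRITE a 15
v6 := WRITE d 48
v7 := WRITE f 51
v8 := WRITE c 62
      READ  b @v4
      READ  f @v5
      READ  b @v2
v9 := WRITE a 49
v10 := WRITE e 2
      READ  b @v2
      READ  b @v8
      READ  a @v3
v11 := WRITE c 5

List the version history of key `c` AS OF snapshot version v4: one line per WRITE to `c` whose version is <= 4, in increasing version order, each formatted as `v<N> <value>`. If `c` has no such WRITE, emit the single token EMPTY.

Scan writes for key=c with version <= 4:
  v1 WRITE d 58 -> skip
  v2 WRITE f 27 -> skip
  v3 WRITE f 37 -> skip
  v4 WRITE c 9 -> keep
  v5 WRITE a 15 -> skip
  v6 WRITE d 48 -> skip
  v7 WRITE f 51 -> skip
  v8 WRITE c 62 -> drop (> snap)
  v9 WRITE a 49 -> skip
  v10 WRITE e 2 -> skip
  v11 WRITE c 5 -> drop (> snap)
Collected: [(4, 9)]

Answer: v4 9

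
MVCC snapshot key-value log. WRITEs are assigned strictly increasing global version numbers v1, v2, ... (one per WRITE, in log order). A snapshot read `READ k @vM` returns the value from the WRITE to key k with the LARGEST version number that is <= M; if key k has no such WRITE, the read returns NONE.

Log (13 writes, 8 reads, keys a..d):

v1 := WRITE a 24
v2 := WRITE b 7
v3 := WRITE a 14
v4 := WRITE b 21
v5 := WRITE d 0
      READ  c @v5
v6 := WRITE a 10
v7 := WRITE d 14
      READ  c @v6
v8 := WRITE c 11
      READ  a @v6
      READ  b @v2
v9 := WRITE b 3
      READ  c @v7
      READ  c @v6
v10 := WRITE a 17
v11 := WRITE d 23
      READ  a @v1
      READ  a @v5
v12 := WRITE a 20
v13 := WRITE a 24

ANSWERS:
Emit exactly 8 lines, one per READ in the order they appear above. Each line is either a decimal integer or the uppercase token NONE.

v1: WRITE a=24  (a history now [(1, 24)])
v2: WRITE b=7  (b history now [(2, 7)])
v3: WRITE a=14  (a history now [(1, 24), (3, 14)])
v4: WRITE b=21  (b history now [(2, 7), (4, 21)])
v5: WRITE d=0  (d history now [(5, 0)])
READ c @v5: history=[] -> no version <= 5 -> NONE
v6: WRITE a=10  (a history now [(1, 24), (3, 14), (6, 10)])
v7: WRITE d=14  (d history now [(5, 0), (7, 14)])
READ c @v6: history=[] -> no version <= 6 -> NONE
v8: WRITE c=11  (c history now [(8, 11)])
READ a @v6: history=[(1, 24), (3, 14), (6, 10)] -> pick v6 -> 10
READ b @v2: history=[(2, 7), (4, 21)] -> pick v2 -> 7
v9: WRITE b=3  (b history now [(2, 7), (4, 21), (9, 3)])
READ c @v7: history=[(8, 11)] -> no version <= 7 -> NONE
READ c @v6: history=[(8, 11)] -> no version <= 6 -> NONE
v10: WRITE a=17  (a history now [(1, 24), (3, 14), (6, 10), (10, 17)])
v11: WRITE d=23  (d history now [(5, 0), (7, 14), (11, 23)])
READ a @v1: history=[(1, 24), (3, 14), (6, 10), (10, 17)] -> pick v1 -> 24
READ a @v5: history=[(1, 24), (3, 14), (6, 10), (10, 17)] -> pick v3 -> 14
v12: WRITE a=20  (a history now [(1, 24), (3, 14), (6, 10), (10, 17), (12, 20)])
v13: WRITE a=24  (a history now [(1, 24), (3, 14), (6, 10), (10, 17), (12, 20), (13, 24)])

Answer: NONE
NONE
10
7
NONE
NONE
24
14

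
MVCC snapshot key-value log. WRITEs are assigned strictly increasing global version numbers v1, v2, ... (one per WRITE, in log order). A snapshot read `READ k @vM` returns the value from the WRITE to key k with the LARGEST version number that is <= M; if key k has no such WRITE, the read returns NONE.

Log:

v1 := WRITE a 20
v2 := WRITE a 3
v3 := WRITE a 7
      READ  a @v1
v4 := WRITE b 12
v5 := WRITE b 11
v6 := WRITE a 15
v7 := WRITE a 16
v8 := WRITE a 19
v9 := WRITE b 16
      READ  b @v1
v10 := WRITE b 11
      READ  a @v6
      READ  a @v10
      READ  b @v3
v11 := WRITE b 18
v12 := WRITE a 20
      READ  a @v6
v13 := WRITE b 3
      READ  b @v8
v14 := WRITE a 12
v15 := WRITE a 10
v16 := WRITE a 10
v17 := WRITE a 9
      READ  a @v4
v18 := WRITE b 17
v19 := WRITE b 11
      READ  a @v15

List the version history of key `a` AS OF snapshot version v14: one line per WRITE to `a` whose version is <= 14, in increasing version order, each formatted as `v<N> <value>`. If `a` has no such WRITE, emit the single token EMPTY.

Answer: v1 20
v2 3
v3 7
v6 15
v7 16
v8 19
v12 20
v14 12

Derivation:
Scan writes for key=a with version <= 14:
  v1 WRITE a 20 -> keep
  v2 WRITE a 3 -> keep
  v3 WRITE a 7 -> keep
  v4 WRITE b 12 -> skip
  v5 WRITE b 11 -> skip
  v6 WRITE a 15 -> keep
  v7 WRITE a 16 -> keep
  v8 WRITE a 19 -> keep
  v9 WRITE b 16 -> skip
  v10 WRITE b 11 -> skip
  v11 WRITE b 18 -> skip
  v12 WRITE a 20 -> keep
  v13 WRITE b 3 -> skip
  v14 WRITE a 12 -> keep
  v15 WRITE a 10 -> drop (> snap)
  v16 WRITE a 10 -> drop (> snap)
  v17 WRITE a 9 -> drop (> snap)
  v18 WRITE b 17 -> skip
  v19 WRITE b 11 -> skip
Collected: [(1, 20), (2, 3), (3, 7), (6, 15), (7, 16), (8, 19), (12, 20), (14, 12)]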